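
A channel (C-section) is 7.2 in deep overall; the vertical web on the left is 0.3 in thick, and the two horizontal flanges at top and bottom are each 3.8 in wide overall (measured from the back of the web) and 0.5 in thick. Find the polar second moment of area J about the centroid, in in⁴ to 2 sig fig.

Break the section into simple shapes (no overlaps), measuring from the bottom-left corner of the bounding box.
Web: 0.3 × 7.2, A = 2.16 in², y = 3.6 in, Ī = 9.331 in⁴.
Top flange (beyond web): 3.5 × 0.5, A = 1.75 in², y = 6.95 in, Ī = 0.03646 in⁴.
Bottom flange (beyond web): 3.5 × 0.5, A = 1.75 in², y = 0.25 in, Ī = 0.03646 in⁴.
By symmetry the centroid is at mid-height, ȳ = 3.6 in.
Transfer each piece to the centroidal x-axis using Ī + A·d² with d = y − 3.6:
  web: d = 0 in → contributes +9.331 in⁴
  top flange (beyond web): d = 3.35 in → contributes +19.68 in⁴
  bottom flange (beyond web): d = -3.35 in → contributes +19.68 in⁴
Total I = 48.68 in⁴.
For the y-axis: x̄ = 1.325 in.
Repeating about the centroidal y-axis gives I_y = 8.411 in⁴.
Polar second moment: J = I_x + I_y = 57.09 in⁴.

J ≈ 57 in⁴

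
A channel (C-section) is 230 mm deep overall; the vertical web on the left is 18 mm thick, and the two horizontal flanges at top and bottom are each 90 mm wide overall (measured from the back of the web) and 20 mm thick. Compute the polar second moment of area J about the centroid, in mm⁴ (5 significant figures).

J ≈ 5.4894 × 10⁷ mm⁴

Decompose the section into non-overlapping parts with the origin at the bottom-left of its bounding rectangle.
Web: 18 × 230, A = 4 140 mm², y = 115 mm, Ī = 18 250 500 mm⁴.
Top flange (beyond web): 72 × 20, A = 1 440 mm², y = 220 mm, Ī = 48 000 mm⁴.
Bottom flange (beyond web): 72 × 20, A = 1 440 mm², y = 10 mm, Ī = 48 000 mm⁴.
By symmetry the centroid is at mid-height, ȳ = 115 mm.
Transfer each piece to the centroidal x-axis using Ī + A·d² with d = y − 115:
  web: d = 0 mm → contributes +18 250 500 mm⁴
  top flange (beyond web): d = 105 mm → contributes +15 924 000 mm⁴
  bottom flange (beyond web): d = -105 mm → contributes +15 924 000 mm⁴
Total I = 50 098 500 mm⁴.
For the y-axis: x̄ = 27.46154 mm.
Repeating about the centroidal y-axis gives I_y = 4 795 325 mm⁴.
Polar second moment: J = I_x + I_y = 54 893 825 mm⁴.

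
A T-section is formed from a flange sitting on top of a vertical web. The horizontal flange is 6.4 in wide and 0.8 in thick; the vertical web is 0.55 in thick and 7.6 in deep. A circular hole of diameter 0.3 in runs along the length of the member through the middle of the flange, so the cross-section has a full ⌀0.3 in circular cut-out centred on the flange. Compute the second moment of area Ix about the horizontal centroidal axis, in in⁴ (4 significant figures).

Ix ≈ 60.73 in⁴

Break the section into simple shapes (no overlaps), measuring from the bottom-left corner of the bounding box.
Flange: 6.4 × 0.8, A = 5.12 in², y = 8 in, Ī = 0.273067 in⁴.
Web: 0.55 × 7.6, A = 4.18 in², y = 3.8 in, Ī = 20.1197 in⁴.
Hole (subtracted): ⌀0.3, A = 0.0706858 in², y = 8 in, Ī = 0.000397608 in⁴.
Centroid: ȳ = ΣA·y / ΣA = 6.0978 in.
Transfer each piece to the horizontal centroidal axis using Ī + A·d² with d = y − 6.0978:
  flange: d = 1.9022 in → contributes +18.7991 in⁴
  web: d = -2.2978 in → contributes +42.1897 in⁴
  hole: d = 1.9022 in → contributes −0.256165 in⁴
Total I = 60.7326 in⁴.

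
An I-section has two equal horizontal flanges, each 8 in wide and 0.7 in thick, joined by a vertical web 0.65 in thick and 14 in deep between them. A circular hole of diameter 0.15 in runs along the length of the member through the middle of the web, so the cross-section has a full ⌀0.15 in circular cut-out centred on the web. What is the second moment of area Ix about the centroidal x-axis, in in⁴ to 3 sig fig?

Ix ≈ 754 in⁴

Decompose the section into non-overlapping parts with the origin at the bottom-left of its bounding rectangle.
Bottom flange: 8 × 0.7, A = 5.6 in², y = 0.35 in, Ī = 0.22867 in⁴.
Web: 0.65 × 14, A = 9.1 in², y = 7.7 in, Ī = 148.63 in⁴.
Top flange: 8 × 0.7, A = 5.6 in², y = 15.05 in, Ī = 0.22867 in⁴.
Hole (subtracted): ⌀0.15, A = 0.017671 in², y = 7.7 in, Ī = 0.00002485 in⁴.
By symmetry the centroid is at mid-height, ȳ = 7.7 in.
Transfer each piece to the centroidal x-axis using Ī + A·d² with d = y − 7.7:
  bottom flange: d = -7.35 in → contributes +302.75 in⁴
  web: d = 0 in → contributes +148.63 in⁴
  top flange: d = 7.35 in → contributes +302.75 in⁴
  hole: d = 0 in → contributes −0.00002485 in⁴
Total I = 754.14 in⁴.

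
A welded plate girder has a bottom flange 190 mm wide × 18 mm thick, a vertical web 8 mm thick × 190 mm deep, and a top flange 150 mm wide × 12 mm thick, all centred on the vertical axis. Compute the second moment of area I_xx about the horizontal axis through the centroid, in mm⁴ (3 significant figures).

Treat the section as a set of non-overlapping primitives; coordinates are from the bounding-box lower-left.
Bottom plate: 190 × 18, A = 3 420 mm², y = 9 mm, Ī = 92 340 mm⁴.
Web plate: 8 × 190, A = 1 520 mm², y = 113 mm, Ī = 4 572 667 mm⁴.
Top plate: 150 × 12, A = 1 800 mm², y = 214 mm, Ī = 21 600 mm⁴.
Centroid: ȳ = ΣA·y / ΣA = 87.202 mm.
Transfer each piece to the horizontal axis through the centroid using Ī + A·d² with d = y − 87.202:
  bottom plate: d = -78.202 mm → contributes +21 007 413 mm⁴
  web plate: d = 25.798 mm → contributes +5 584 300 mm⁴
  top plate: d = 126.8 mm → contributes +28 961 619 mm⁴
Total I = 55 553 332 mm⁴.

I_xx ≈ 5.56 × 10⁷ mm⁴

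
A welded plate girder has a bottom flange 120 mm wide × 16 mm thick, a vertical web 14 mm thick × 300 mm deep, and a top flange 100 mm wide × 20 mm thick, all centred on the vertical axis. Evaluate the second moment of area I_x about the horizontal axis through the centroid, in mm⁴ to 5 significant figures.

I_x ≈ 1.3070 × 10⁸ mm⁴

Decompose the section into non-overlapping parts with the origin at the bottom-left of its bounding rectangle.
Bottom plate: 120 × 16, A = 1 920 mm², y = 8 mm, Ī = 40 960 mm⁴.
Web plate: 14 × 300, A = 4 200 mm², y = 166 mm, Ī = 31 500 000 mm⁴.
Top plate: 100 × 20, A = 2 000 mm², y = 326 mm, Ī = 66666.67 mm⁴.
Centroid: ȳ = ΣA·y / ΣA = 168.0493 mm.
Transfer each piece to the horizontal axis through the centroid using Ī + A·d² with d = y − 168.0493:
  bottom plate: d = -160.0493 mm → contributes +49 223 231 mm⁴
  web plate: d = -2.049261 mm → contributes +31 517 638 mm⁴
  top plate: d = 157.9507 mm → contributes +49 963 539 mm⁴
Total I = 130 704 407 mm⁴.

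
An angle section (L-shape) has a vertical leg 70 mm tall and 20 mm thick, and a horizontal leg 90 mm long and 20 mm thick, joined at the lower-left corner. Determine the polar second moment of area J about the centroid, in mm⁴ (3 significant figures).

J ≈ 3.09 × 10⁶ mm⁴

Decompose the section into non-overlapping parts with the origin at the bottom-left of its bounding rectangle.
Vertical leg: 20 × 70, A = 1 400 mm², y = 35 mm, Ī = 571 667 mm⁴.
Horizontal leg (remainder): 70 × 20, A = 1 400 mm², y = 10 mm, Ī = 46 667 mm⁴.
Centroid: ȳ = ΣA·y / ΣA = 22.5 mm.
Transfer each piece to the centroidal x-axis using Ī + A·d² with d = y − 22.5:
  vertical leg: d = 12.5 mm → contributes +790 417 mm⁴
  horizontal leg (remainder): d = -12.5 mm → contributes +265 417 mm⁴
Total I = 1 055 833 mm⁴.
For the y-axis: x̄ = 32.5 mm.
Repeating about the centroidal y-axis gives I_y = 2 035 833 mm⁴.
Polar second moment: J = I_x + I_y = 3 091 667 mm⁴.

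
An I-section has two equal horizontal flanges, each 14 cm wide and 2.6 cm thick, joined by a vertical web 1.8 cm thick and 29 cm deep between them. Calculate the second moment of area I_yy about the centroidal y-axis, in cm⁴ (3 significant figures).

Split into non-overlapping primitives; take the origin at the lower-left of the bounding box.
Bottom flange: 14 × 2.6, A = 36.4 cm², x = 7 cm, Ī = 594.53 cm⁴.
Web: 1.8 × 29, A = 52.2 cm², x = 7 cm, Ī = 14.094 cm⁴.
Top flange: 14 × 2.6, A = 36.4 cm², x = 7 cm, Ī = 594.53 cm⁴.
By symmetry the centroid is at mid-width, x̄ = 7 cm.
All pieces are centred on the centroidal y-axis, so I = ΣĪ = 1203.2 cm⁴.

I_yy ≈ 1200 cm⁴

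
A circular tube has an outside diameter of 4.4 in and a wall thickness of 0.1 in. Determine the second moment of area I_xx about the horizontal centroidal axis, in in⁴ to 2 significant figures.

I_xx ≈ 3.1 in⁴

Decompose the section into non-overlapping parts with the origin at the bottom-left of its bounding rectangle.
Outer circle: ⌀4.4, A = 15.21 in², y = 2.2 in, Ī = 18.4 in⁴.
Bore (subtracted): ⌀4.2, A = 13.85 in², y = 2.2 in, Ī = 15.27 in⁴.
By symmetry the centroid is at mid-height, ȳ = 2.2 in.
All pieces are centred on the horizontal centroidal axis, so I = ΣĪ (holes subtracted) = 3.124 in⁴.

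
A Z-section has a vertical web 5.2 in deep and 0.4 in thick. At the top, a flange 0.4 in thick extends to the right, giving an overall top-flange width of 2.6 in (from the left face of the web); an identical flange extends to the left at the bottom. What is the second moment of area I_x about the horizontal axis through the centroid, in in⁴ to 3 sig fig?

Split into non-overlapping primitives; take the origin at the lower-left of the bounding box.
Web: 0.4 × 5.2, A = 2.08 in², y = 2.6 in, Ī = 4.6869 in⁴.
Top flange (beyond web): 2.2 × 0.4, A = 0.88 in², y = 5 in, Ī = 0.011733 in⁴.
Bottom flange (beyond web): 2.2 × 0.4, A = 0.88 in², y = 0.2 in, Ī = 0.011733 in⁴.
Centroid: ȳ = ΣA·y / ΣA = 2.6 in.
Transfer each piece to the horizontal axis through the centroid using Ī + A·d² with d = y − 2.6:
  web: d = 0 in → contributes +4.6869 in⁴
  top flange (beyond web): d = 2.4 in → contributes +5.0805 in⁴
  bottom flange (beyond web): d = -2.4 in → contributes +5.0805 in⁴
Total I = 14.848 in⁴.

I_x ≈ 14.8 in⁴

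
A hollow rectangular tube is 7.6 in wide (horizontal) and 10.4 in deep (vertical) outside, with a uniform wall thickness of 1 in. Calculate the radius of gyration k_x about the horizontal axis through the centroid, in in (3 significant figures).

Treat the section as a set of non-overlapping primitives; coordinates are from the bounding-box lower-left.
Outer rectangle: 7.6 × 10.4, A = 79.04 in², y = 5.2 in, Ī = 712.41 in⁴.
Inner void (subtracted): 5.6 × 8.4, A = 47.04 in², y = 5.2 in, Ī = 276.6 in⁴.
By symmetry the centroid is at mid-height, ȳ = 5.2 in.
All pieces are centred on the horizontal axis through the centroid, so I = ΣĪ (holes subtracted) = 435.82 in⁴.
Radius of gyration: k = √(I/A) = √(435.82 / 32) = 3.6904 in.

k_x ≈ 3.69 in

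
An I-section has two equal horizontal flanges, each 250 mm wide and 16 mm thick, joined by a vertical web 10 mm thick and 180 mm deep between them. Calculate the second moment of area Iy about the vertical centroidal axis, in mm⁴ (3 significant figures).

Iy ≈ 4.17 × 10⁷ mm⁴

Break the section into simple shapes (no overlaps), measuring from the bottom-left corner of the bounding box.
Bottom flange: 250 × 16, A = 4 000 mm², x = 125 mm, Ī = 20 833 333 mm⁴.
Web: 10 × 180, A = 1 800 mm², x = 125 mm, Ī = 15 000 mm⁴.
Top flange: 250 × 16, A = 4 000 mm², x = 125 mm, Ī = 20 833 333 mm⁴.
By symmetry the centroid is at mid-width, x̄ = 125 mm.
All pieces are centred on the vertical centroidal axis, so I = ΣĪ = 41 681 667 mm⁴.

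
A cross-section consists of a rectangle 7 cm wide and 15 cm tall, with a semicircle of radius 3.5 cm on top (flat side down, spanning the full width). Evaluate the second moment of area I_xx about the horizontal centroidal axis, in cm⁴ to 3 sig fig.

Split into non-overlapping primitives; take the origin at the lower-left of the bounding box.
Rectangular body: 7 × 15, A = 105 cm², y = 7.5 cm, Ī = 1968.8 cm⁴.
Semicircular cap: semicircle r = 3.5, A = 19.242 cm², y = 16.485 cm, Ī = 16.47 cm⁴.
Centroid: ȳ = ΣA·y / ΣA = 8.8916 cm.
Transfer each piece to the horizontal centroidal axis using Ī + A·d² with d = y − 8.8916:
  rectangular body: d = -1.3916 cm → contributes +2172.1 cm⁴
  semicircular cap: d = 7.5938 cm → contributes +1126.1 cm⁴
Total I = 3298.2 cm⁴.

I_xx ≈ 3300 cm⁴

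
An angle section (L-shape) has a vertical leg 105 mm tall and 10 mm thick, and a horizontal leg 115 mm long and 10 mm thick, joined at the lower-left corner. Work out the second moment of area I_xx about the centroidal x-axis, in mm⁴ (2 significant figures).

I_xx ≈ 2.2 × 10⁶ mm⁴

Split into non-overlapping primitives; take the origin at the lower-left of the bounding box.
Vertical leg: 10 × 105, A = 1 050 mm², y = 52.5 mm, Ī = 964 688 mm⁴.
Horizontal leg (remainder): 105 × 10, A = 1 050 mm², y = 5 mm, Ī = 8 750 mm⁴.
Centroid: ȳ = ΣA·y / ΣA = 28.75 mm.
Transfer each piece to the centroidal x-axis using Ī + A·d² with d = y − 28.75:
  vertical leg: d = 23.75 mm → contributes +1 556 953 mm⁴
  horizontal leg (remainder): d = -23.75 mm → contributes +601 016 mm⁴
Total I = 2 157 969 mm⁴.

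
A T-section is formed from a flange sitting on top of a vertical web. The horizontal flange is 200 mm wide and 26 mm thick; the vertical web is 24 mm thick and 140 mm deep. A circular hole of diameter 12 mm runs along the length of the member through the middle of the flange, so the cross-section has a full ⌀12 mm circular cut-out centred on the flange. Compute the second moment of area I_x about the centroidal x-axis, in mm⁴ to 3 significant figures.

Decompose the section into non-overlapping parts with the origin at the bottom-left of its bounding rectangle.
Flange: 200 × 26, A = 5 200 mm², y = 153 mm, Ī = 292 933 mm⁴.
Web: 24 × 140, A = 3 360 mm², y = 70 mm, Ī = 5 488 000 mm⁴.
Hole (subtracted): ⌀12, A = 113.1 mm², y = 153 mm, Ī = 1017.9 mm⁴.
Centroid: ȳ = ΣA·y / ΣA = 119.98 mm.
Transfer each piece to the centroidal x-axis using Ī + A·d² with d = y − 119.98:
  flange: d = 33.016 mm → contributes +5 961 106 mm⁴
  web: d = -49.984 mm → contributes +13 882 742 mm⁴
  hole: d = 33.016 mm → contributes −124 298 mm⁴
Total I = 19 719 550 mm⁴.

I_x ≈ 1.97 × 10⁷ mm⁴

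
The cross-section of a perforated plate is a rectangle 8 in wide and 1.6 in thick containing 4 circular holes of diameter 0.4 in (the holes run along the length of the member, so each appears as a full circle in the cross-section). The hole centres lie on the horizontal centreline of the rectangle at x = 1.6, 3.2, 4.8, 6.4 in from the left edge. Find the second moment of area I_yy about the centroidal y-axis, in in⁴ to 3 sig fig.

Split into non-overlapping primitives; take the origin at the lower-left of the bounding box.
Plate: 8 × 1.6, A = 12.8 in², x = 4 in, Ī = 68.267 in⁴.
Hole 1 (subtracted): ⌀0.4, A = 0.12566 in², x = 1.6 in, Ī = 0.0012566 in⁴.
Hole 2 (subtracted): ⌀0.4, A = 0.12566 in², x = 3.2 in, Ī = 0.0012566 in⁴.
Hole 3 (subtracted): ⌀0.4, A = 0.12566 in², x = 4.8 in, Ī = 0.0012566 in⁴.
Hole 4 (subtracted): ⌀0.4, A = 0.12566 in², x = 6.4 in, Ī = 0.0012566 in⁴.
By symmetry the centroid is at mid-width, x̄ = 4 in.
Transfer each piece to the centroidal y-axis using Ī + A·d² with d = x − 4:
  plate: d = 0 in → contributes +68.267 in⁴
  hole 1: d = -2.4 in → contributes −0.72508 in⁴
  hole 2: d = -0.8 in → contributes −0.081681 in⁴
  hole 3: d = 0.8 in → contributes −0.081681 in⁴
  hole 4: d = 2.4 in → contributes −0.72508 in⁴
Total I = 66.653 in⁴.

I_yy ≈ 66.7 in⁴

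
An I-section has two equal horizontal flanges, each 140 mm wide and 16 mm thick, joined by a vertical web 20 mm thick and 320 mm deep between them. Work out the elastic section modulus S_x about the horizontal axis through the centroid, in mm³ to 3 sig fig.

S_x ≈ 1.03 × 10⁶ mm³

Treat the section as a set of non-overlapping primitives; coordinates are from the bounding-box lower-left.
Bottom flange: 140 × 16, A = 2 240 mm², y = 8 mm, Ī = 47 787 mm⁴.
Web: 20 × 320, A = 6 400 mm², y = 176 mm, Ī = 54 613 333 mm⁴.
Top flange: 140 × 16, A = 2 240 mm², y = 344 mm, Ī = 47 787 mm⁴.
By symmetry the centroid is at mid-height, ȳ = 176 mm.
Transfer each piece to the horizontal axis through the centroid using Ī + A·d² with d = y − 176:
  bottom flange: d = -168 mm → contributes +63 269 547 mm⁴
  web: d = 0 mm → contributes +54 613 333 mm⁴
  top flange: d = 168 mm → contributes +63 269 547 mm⁴
Total I = 181 152 427 mm⁴.
Extreme fibre distance c = 176 mm; S = I/c = 1 029 275 mm³.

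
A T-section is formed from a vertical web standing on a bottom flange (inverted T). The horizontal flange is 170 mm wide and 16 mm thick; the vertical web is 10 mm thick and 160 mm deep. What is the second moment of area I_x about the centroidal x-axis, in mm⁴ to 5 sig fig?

Decompose the section into non-overlapping parts with the origin at the bottom-left of its bounding rectangle.
Flange: 170 × 16, A = 2 720 mm², y = 8 mm, Ī = 58026.67 mm⁴.
Web: 10 × 160, A = 1 600 mm², y = 96 mm, Ī = 3 413 333 mm⁴.
Centroid: ȳ = ΣA·y / ΣA = 40.59259 mm.
Transfer each piece to the centroidal x-axis using Ī + A·d² with d = y − 40.59259:
  flange: d = -32.59259 mm → contributes +2 947 420 mm⁴
  web: d = 55.40741 mm → contributes +8 325 303 mm⁴
Total I = 11 272 723 mm⁴.

I_x ≈ 1.1273 × 10⁷ mm⁴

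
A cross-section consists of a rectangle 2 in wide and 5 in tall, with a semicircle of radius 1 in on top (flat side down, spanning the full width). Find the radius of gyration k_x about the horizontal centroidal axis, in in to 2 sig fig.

Break the section into simple shapes (no overlaps), measuring from the bottom-left corner of the bounding box.
Rectangular body: 2 × 5, A = 10 in², y = 2.5 in, Ī = 20.83 in⁴.
Semicircular cap: semicircle r = 1, A = 1.571 in², y = 5.424 in, Ī = 0.1098 in⁴.
Centroid: ȳ = ΣA·y / ΣA = 2.897 in.
Transfer each piece to the horizontal centroidal axis using Ī + A·d² with d = y − 2.897:
  rectangular body: d = -0.397 in → contributes +22.41 in⁴
  semicircular cap: d = 2.527 in → contributes +10.14 in⁴
Total I = 32.55 in⁴.
Radius of gyration: k = √(I/A) = √(32.55 / 11.57) = 1.677 in.

k_x ≈ 1.7 in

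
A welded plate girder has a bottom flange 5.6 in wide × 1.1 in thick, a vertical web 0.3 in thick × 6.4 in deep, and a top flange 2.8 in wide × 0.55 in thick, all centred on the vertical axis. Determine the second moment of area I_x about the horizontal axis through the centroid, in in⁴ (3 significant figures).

Split into non-overlapping primitives; take the origin at the lower-left of the bounding box.
Bottom plate: 5.6 × 1.1, A = 6.16 in², y = 0.55 in, Ī = 0.62113 in⁴.
Web plate: 0.3 × 6.4, A = 1.92 in², y = 4.3 in, Ī = 6.5536 in⁴.
Top plate: 2.8 × 0.55, A = 1.54 in², y = 7.775 in, Ī = 0.038821 in⁴.
Centroid: ȳ = ΣA·y / ΣA = 2.455 in.
Transfer each piece to the horizontal axis through the centroid using Ī + A·d² with d = y − 2.455:
  bottom plate: d = -1.905 in → contributes +22.977 in⁴
  web plate: d = 1.845 in → contributes +13.089 in⁴
  top plate: d = 5.32 in → contributes +43.624 in⁴
Total I = 79.69 in⁴.

I_x ≈ 79.7 in⁴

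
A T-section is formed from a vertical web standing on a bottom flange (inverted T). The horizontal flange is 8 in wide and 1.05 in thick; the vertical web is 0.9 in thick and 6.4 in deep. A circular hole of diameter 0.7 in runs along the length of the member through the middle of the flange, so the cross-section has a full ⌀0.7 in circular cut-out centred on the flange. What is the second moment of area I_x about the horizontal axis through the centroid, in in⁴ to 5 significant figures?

I_x ≈ 66.925 in⁴

Treat the section as a set of non-overlapping primitives; coordinates are from the bounding-box lower-left.
Flange: 8 × 1.05, A = 8.4 in², y = 0.525 in, Ī = 0.77175 in⁴.
Web: 0.9 × 6.4, A = 5.76 in², y = 4.25 in, Ī = 19.6608 in⁴.
Hole (subtracted): ⌀0.7, A = 0.3848451 in², y = 0.525 in, Ī = 0.01178588 in⁴.
Centroid: ȳ = ΣA·y / ΣA = 2.082587 in.
Transfer each piece to the horizontal axis through the centroid using Ī + A·d² with d = y − 2.082587:
  flange: d = -1.557587 in → contributes +21.15079 in⁴
  web: d = 2.167413 in → contributes +46.71944 in⁴
  hole: d = -1.557587 in → contributes −0.9454496 in⁴
Total I = 66.92478 in⁴.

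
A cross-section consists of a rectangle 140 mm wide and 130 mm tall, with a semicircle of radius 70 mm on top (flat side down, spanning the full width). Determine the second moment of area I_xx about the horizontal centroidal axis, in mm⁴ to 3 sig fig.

Decompose the section into non-overlapping parts with the origin at the bottom-left of its bounding rectangle.
Rectangular body: 140 × 130, A = 18 200 mm², y = 65 mm, Ī = 25 631 667 mm⁴.
Semicircular cap: semicircle r = 70, A = 7696.9 mm², y = 159.71 mm, Ī = 2 635 265 mm⁴.
Centroid: ȳ = ΣA·y / ΣA = 93.149 mm.
Transfer each piece to the horizontal centroidal axis using Ī + A·d² with d = y − 93.149:
  rectangular body: d = -28.149 mm → contributes +40 052 470 mm⁴
  semicircular cap: d = 66.56 mm → contributes +36 734 520 mm⁴
Total I = 76 786 991 mm⁴.

I_xx ≈ 7.68 × 10⁷ mm⁴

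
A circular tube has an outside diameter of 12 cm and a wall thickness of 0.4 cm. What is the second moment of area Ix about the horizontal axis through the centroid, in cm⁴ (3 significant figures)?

Split into non-overlapping primitives; take the origin at the lower-left of the bounding box.
Outer circle: ⌀12, A = 113.1 cm², y = 6 cm, Ī = 1017.9 cm⁴.
Bore (subtracted): ⌀11.2, A = 98.52 cm², y = 6 cm, Ī = 772.4 cm⁴.
By symmetry the centroid is at mid-height, ȳ = 6 cm.
All pieces are centred on the horizontal axis through the centroid, so I = ΣĪ (holes subtracted) = 245.48 cm⁴.

Ix ≈ 245 cm⁴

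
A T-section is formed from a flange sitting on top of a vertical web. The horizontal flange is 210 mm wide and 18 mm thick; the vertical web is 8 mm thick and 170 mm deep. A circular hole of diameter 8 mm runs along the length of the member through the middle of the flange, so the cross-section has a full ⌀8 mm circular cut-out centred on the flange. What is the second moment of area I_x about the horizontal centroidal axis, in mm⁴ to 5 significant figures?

I_x ≈ 1.2183 × 10⁷ mm⁴

Split into non-overlapping primitives; take the origin at the lower-left of the bounding box.
Flange: 210 × 18, A = 3 780 mm², y = 179 mm, Ī = 102 060 mm⁴.
Web: 8 × 170, A = 1 360 mm², y = 85 mm, Ī = 3 275 333 mm⁴.
Hole (subtracted): ⌀8, A = 50.26548 mm², y = 179 mm, Ī = 201.0619 mm⁴.
Centroid: ȳ = ΣA·y / ΣA = 153.8828 mm.
Transfer each piece to the horizontal centroidal axis using Ī + A·d² with d = y − 153.8828:
  flange: d = 25.11722 mm → contributes +2 486 767 mm⁴
  web: d = -68.88278 mm → contributes +9 728 311 mm⁴
  hole: d = 25.11722 mm → contributes −31912.29 mm⁴
Total I = 12 183 166 mm⁴.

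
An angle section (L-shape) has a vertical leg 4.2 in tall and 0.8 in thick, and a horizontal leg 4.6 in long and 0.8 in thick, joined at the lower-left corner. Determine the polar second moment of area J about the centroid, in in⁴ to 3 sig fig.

J ≈ 22.0 in⁴

Split into non-overlapping primitives; take the origin at the lower-left of the bounding box.
Vertical leg: 0.8 × 4.2, A = 3.36 in², y = 2.1 in, Ī = 4.9392 in⁴.
Horizontal leg (remainder): 3.8 × 0.8, A = 3.04 in², y = 0.4 in, Ī = 0.16213 in⁴.
Centroid: ȳ = ΣA·y / ΣA = 1.2925 in.
Transfer each piece to the centroidal x-axis using Ī + A·d² with d = y − 1.2925:
  vertical leg: d = 0.8075 in → contributes +7.1301 in⁴
  horizontal leg (remainder): d = -0.8925 in → contributes +2.5837 in⁴
Total I = 9.7138 in⁴.
For the y-axis: x̄ = 1.4925 in.
Repeating about the centroidal y-axis gives I_y = 12.28 in⁴.
Polar second moment: J = I_x + I_y = 21.994 in⁴.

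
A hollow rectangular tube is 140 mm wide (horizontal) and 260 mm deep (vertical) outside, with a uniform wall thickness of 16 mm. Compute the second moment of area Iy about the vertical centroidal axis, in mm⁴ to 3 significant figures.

Decompose the section into non-overlapping parts with the origin at the bottom-left of its bounding rectangle.
Outer rectangle: 140 × 260, A = 36 400 mm², x = 70 mm, Ī = 59 453 333 mm⁴.
Inner void (subtracted): 108 × 228, A = 24 624 mm², x = 70 mm, Ī = 23 934 528 mm⁴.
By symmetry the centroid is at mid-width, x̄ = 70 mm.
All pieces are centred on the vertical centroidal axis, so I = ΣĪ (holes subtracted) = 35 518 805 mm⁴.

Iy ≈ 3.55 × 10⁷ mm⁴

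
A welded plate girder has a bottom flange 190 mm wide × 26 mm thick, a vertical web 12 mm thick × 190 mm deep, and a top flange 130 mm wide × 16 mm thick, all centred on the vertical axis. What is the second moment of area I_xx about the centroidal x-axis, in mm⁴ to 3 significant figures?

I_xx ≈ 7.59 × 10⁷ mm⁴

Treat the section as a set of non-overlapping primitives; coordinates are from the bounding-box lower-left.
Bottom plate: 190 × 26, A = 4 940 mm², y = 13 mm, Ī = 278 287 mm⁴.
Web plate: 12 × 190, A = 2 280 mm², y = 121 mm, Ī = 6 859 000 mm⁴.
Top plate: 130 × 16, A = 2 080 mm², y = 224 mm, Ī = 44 373 mm⁴.
Centroid: ȳ = ΣA·y / ΣA = 86.669 mm.
Transfer each piece to the centroidal x-axis using Ī + A·d² with d = y − 86.669:
  bottom plate: d = -73.669 mm → contributes +27 088 134 mm⁴
  web plate: d = 34.331 mm → contributes +9 546 277 mm⁴
  top plate: d = 137.33 mm → contributes +39 272 869 mm⁴
Total I = 75 907 280 mm⁴.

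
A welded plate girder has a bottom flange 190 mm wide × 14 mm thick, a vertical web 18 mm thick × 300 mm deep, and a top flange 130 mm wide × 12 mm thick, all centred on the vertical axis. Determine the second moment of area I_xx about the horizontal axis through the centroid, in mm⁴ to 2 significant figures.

Decompose the section into non-overlapping parts with the origin at the bottom-left of its bounding rectangle.
Bottom plate: 190 × 14, A = 2 660 mm², y = 7 mm, Ī = 43 447 mm⁴.
Web plate: 18 × 300, A = 5 400 mm², y = 164 mm, Ī = 40 500 000 mm⁴.
Top plate: 130 × 12, A = 1 560 mm², y = 320 mm, Ī = 18 720 mm⁴.
Centroid: ȳ = ΣA·y / ΣA = 145.9 mm.
Transfer each piece to the horizontal axis through the centroid using Ī + A·d² with d = y − 145.9:
  bottom plate: d = -138.9 mm → contributes +51 352 786 mm⁴
  web plate: d = 18.11 mm → contributes +42 271 899 mm⁴
  top plate: d = 174.1 mm → contributes +47 311 376 mm⁴
Total I = 140 936 061 mm⁴.

I_xx ≈ 1.4 × 10⁸ mm⁴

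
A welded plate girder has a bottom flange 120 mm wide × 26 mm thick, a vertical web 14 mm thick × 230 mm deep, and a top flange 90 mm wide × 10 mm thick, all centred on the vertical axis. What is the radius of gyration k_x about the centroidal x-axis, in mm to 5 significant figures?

k_x ≈ 96.005 mm

Split into non-overlapping primitives; take the origin at the lower-left of the bounding box.
Bottom plate: 120 × 26, A = 3 120 mm², y = 13 mm, Ī = 175 760 mm⁴.
Web plate: 14 × 230, A = 3 220 mm², y = 141 mm, Ī = 14 194 833 mm⁴.
Top plate: 90 × 10, A = 900 mm², y = 261 mm, Ī = 7 500 mm⁴.
Centroid: ȳ = ΣA·y / ΣA = 100.7569 mm.
Transfer each piece to the centroidal x-axis using Ī + A·d² with d = y − 100.7569:
  bottom plate: d = -87.75691 mm → contributes +24 203 737 mm⁴
  web plate: d = 40.24309 mm → contributes +19 409 645 mm⁴
  top plate: d = 160.2431 mm → contributes +23 117 564 mm⁴
Total I = 66 730 945 mm⁴.
Radius of gyration: k = √(I/A) = √(66 730 945 / 7 240) = 96.00511 mm.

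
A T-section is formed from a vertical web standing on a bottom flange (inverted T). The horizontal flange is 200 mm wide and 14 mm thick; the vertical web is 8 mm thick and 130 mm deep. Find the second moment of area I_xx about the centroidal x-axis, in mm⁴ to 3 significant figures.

I_xx ≈ 5.44 × 10⁶ mm⁴

Split into non-overlapping primitives; take the origin at the lower-left of the bounding box.
Flange: 200 × 14, A = 2 800 mm², y = 7 mm, Ī = 45 733 mm⁴.
Web: 8 × 130, A = 1 040 mm², y = 79 mm, Ī = 1 464 667 mm⁴.
Centroid: ȳ = ΣA·y / ΣA = 26.5 mm.
Transfer each piece to the centroidal x-axis using Ī + A·d² with d = y − 26.5:
  flange: d = -19.5 mm → contributes +1 110 433 mm⁴
  web: d = 52.5 mm → contributes +4 331 167 mm⁴
Total I = 5 441 600 mm⁴.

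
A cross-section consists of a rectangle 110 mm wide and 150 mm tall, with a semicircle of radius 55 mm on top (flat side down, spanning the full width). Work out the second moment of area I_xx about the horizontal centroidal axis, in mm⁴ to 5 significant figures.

Split into non-overlapping primitives; take the origin at the lower-left of the bounding box.
Rectangular body: 110 × 150, A = 16 500 mm², y = 75 mm, Ī = 30 937 500 mm⁴.
Semicircular cap: semicircle r = 55, A = 4751.659 mm², y = 173.3427 mm, Ī = 1 004 345 mm⁴.
Centroid: ȳ = ΣA·y / ΣA = 96.98845 mm.
Transfer each piece to the horizontal centroidal axis using Ī + A·d² with d = y − 96.98845:
  rectangular body: d = -21.98845 mm → contributes +38 915 118 mm⁴
  semicircular cap: d = 76.35427 mm → contributes +28 706 397 mm⁴
Total I = 67 621 516 mm⁴.

I_xx ≈ 6.7622 × 10⁷ mm⁴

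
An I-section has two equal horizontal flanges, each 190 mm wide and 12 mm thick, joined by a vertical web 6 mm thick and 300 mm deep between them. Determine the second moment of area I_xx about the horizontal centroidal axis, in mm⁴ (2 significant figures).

I_xx ≈ 1.2 × 10⁸ mm⁴

Split into non-overlapping primitives; take the origin at the lower-left of the bounding box.
Bottom flange: 190 × 12, A = 2 280 mm², y = 6 mm, Ī = 27 360 mm⁴.
Web: 6 × 300, A = 1 800 mm², y = 162 mm, Ī = 13 500 000 mm⁴.
Top flange: 190 × 12, A = 2 280 mm², y = 318 mm, Ī = 27 360 mm⁴.
By symmetry the centroid is at mid-height, ȳ = 162 mm.
Transfer each piece to the horizontal centroidal axis using Ī + A·d² with d = y − 162:
  bottom flange: d = -156 mm → contributes +55 513 440 mm⁴
  web: d = 0 mm → contributes +13 500 000 mm⁴
  top flange: d = 156 mm → contributes +55 513 440 mm⁴
Total I = 124 526 880 mm⁴.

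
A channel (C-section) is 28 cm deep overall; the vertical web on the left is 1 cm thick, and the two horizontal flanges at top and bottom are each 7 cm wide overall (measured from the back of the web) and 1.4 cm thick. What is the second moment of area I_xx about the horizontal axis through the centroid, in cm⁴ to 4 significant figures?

Split into non-overlapping primitives; take the origin at the lower-left of the bounding box.
Web: 1 × 28, A = 28 cm², y = 14 cm, Ī = 1829.33 cm⁴.
Top flange (beyond web): 6 × 1.4, A = 8.4 cm², y = 27.3 cm, Ī = 1.372 cm⁴.
Bottom flange (beyond web): 6 × 1.4, A = 8.4 cm², y = 0.7 cm, Ī = 1.372 cm⁴.
By symmetry the centroid is at mid-height, ȳ = 14 cm.
Transfer each piece to the horizontal axis through the centroid using Ī + A·d² with d = y − 14:
  web: d = 0 cm → contributes +1829.33 cm⁴
  top flange (beyond web): d = 13.3 cm → contributes +1487.25 cm⁴
  bottom flange (beyond web): d = -13.3 cm → contributes +1487.25 cm⁴
Total I = 4803.83 cm⁴.

I_xx ≈ 4804 cm⁴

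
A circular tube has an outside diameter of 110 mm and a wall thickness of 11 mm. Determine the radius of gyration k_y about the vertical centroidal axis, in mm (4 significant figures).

Break the section into simple shapes (no overlaps), measuring from the bottom-left corner of the bounding box.
Outer circle: ⌀110, A = 9503.32 mm², x = 55 mm, Ī = 7 186 884 mm⁴.
Bore (subtracted): ⌀88, A = 6082.12 mm², x = 55 mm, Ī = 2 943 748 mm⁴.
By symmetry the centroid is at mid-width, x̄ = 55 mm.
All pieces are centred on the vertical centroidal axis, so I = ΣĪ (holes subtracted) = 4 243 136 mm⁴.
Radius of gyration: k = √(I/A) = √(4 243 136 / 3421.19) = 35.2172 mm.

k_y ≈ 35.22 mm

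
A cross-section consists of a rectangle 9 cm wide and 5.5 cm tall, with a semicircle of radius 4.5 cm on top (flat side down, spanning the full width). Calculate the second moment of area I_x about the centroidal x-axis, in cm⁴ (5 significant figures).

I_x ≈ 590.28 cm⁴

Treat the section as a set of non-overlapping primitives; coordinates are from the bounding-box lower-left.
Rectangular body: 9 × 5.5, A = 49.5 cm², y = 2.75 cm, Ī = 124.7813 cm⁴.
Semicircular cap: semicircle r = 4.5, A = 31.80863 cm², y = 7.409859 cm, Ī = 45.00721 cm⁴.
Centroid: ȳ = ΣA·y / ΣA = 4.572977 cm.
Transfer each piece to the centroidal x-axis using Ī + A·d² with d = y − 4.572977:
  rectangular body: d = -1.822977 cm → contributes +289.2818 cm⁴
  semicircular cap: d = 2.836883 cm → contributes +301 cm⁴
Total I = 590.2818 cm⁴.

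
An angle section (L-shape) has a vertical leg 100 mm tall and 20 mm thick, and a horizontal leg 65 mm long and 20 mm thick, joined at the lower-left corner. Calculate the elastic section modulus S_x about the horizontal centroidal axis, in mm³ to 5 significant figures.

S_x ≈ 4.3096 × 10⁴ mm³

Decompose the section into non-overlapping parts with the origin at the bottom-left of its bounding rectangle.
Vertical leg: 20 × 100, A = 2 000 mm², y = 50 mm, Ī = 1 666 667 mm⁴.
Horizontal leg (remainder): 45 × 20, A = 900 mm², y = 10 mm, Ī = 30 000 mm⁴.
Centroid: ȳ = ΣA·y / ΣA = 37.58621 mm.
Transfer each piece to the horizontal centroidal axis using Ī + A·d² with d = y − 37.58621:
  vertical leg: d = 12.41379 mm → contributes +1 974 871 mm⁴
  horizontal leg (remainder): d = -27.58621 mm → contributes +714898.9 mm⁴
Total I = 2 689 770 mm⁴.
Extreme fibre distance c = 62.41379 mm; S = I/c = 43095.76 mm³.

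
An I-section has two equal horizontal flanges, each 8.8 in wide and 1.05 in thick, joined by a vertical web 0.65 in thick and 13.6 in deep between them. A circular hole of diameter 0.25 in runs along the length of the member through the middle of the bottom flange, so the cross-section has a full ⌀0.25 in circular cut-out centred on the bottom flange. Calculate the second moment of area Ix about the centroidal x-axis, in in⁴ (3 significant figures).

Ix ≈ 1130 in⁴

Treat the section as a set of non-overlapping primitives; coordinates are from the bounding-box lower-left.
Bottom flange: 8.8 × 1.05, A = 9.24 in², y = 0.525 in, Ī = 0.84893 in⁴.
Web: 0.65 × 13.6, A = 8.84 in², y = 7.85 in, Ī = 136.25 in⁴.
Top flange: 8.8 × 1.05, A = 9.24 in², y = 15.175 in, Ī = 0.84893 in⁴.
Hole (subtracted): ⌀0.25, A = 0.049087 in², y = 0.525 in, Ī = 0.00019175 in⁴.
Centroid: ȳ = ΣA·y / ΣA = 7.8632 in.
Transfer each piece to the centroidal x-axis using Ī + A·d² with d = y − 7.8632:
  bottom flange: d = -7.3382 in → contributes +498.41 in⁴
  web: d = -0.013185 in → contributes +136.26 in⁴
  top flange: d = 7.3118 in → contributes +494.84 in⁴
  hole: d = -7.3382 in → contributes −2.6435 in⁴
Total I = 1126.9 in⁴.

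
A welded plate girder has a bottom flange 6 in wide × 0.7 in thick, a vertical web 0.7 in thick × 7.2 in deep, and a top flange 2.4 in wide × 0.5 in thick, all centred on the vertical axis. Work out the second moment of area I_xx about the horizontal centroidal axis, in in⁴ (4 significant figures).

Decompose the section into non-overlapping parts with the origin at the bottom-left of its bounding rectangle.
Bottom plate: 6 × 0.7, A = 4.2 in², y = 0.35 in, Ī = 0.1715 in⁴.
Web plate: 0.7 × 7.2, A = 5.04 in², y = 4.3 in, Ī = 21.7728 in⁴.
Top plate: 2.4 × 0.5, A = 1.2 in², y = 8.15 in, Ī = 0.025 in⁴.
Centroid: ȳ = ΣA·y / ΣA = 3.15345 in.
Transfer each piece to the horizontal centroidal axis using Ī + A·d² with d = y − 3.15345:
  bottom plate: d = -2.80345 in → contributes +33.1807 in⁴
  web plate: d = 1.14655 in → contributes +28.3983 in⁴
  top plate: d = 4.99655 in → contributes +29.9836 in⁴
Total I = 91.5626 in⁴.

I_xx ≈ 91.56 in⁴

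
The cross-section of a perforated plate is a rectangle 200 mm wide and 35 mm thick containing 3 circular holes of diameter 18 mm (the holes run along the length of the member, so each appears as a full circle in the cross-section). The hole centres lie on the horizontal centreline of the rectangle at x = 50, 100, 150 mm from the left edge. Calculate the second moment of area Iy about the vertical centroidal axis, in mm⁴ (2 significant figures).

Treat the section as a set of non-overlapping primitives; coordinates are from the bounding-box lower-left.
Plate: 200 × 35, A = 7 000 mm², x = 100 mm, Ī = 23 333 333 mm⁴.
Hole 1 (subtracted): ⌀18, A = 254.5 mm², x = 50 mm, Ī = 5 153 mm⁴.
Hole 2 (subtracted): ⌀18, A = 254.5 mm², x = 100 mm, Ī = 5 153 mm⁴.
Hole 3 (subtracted): ⌀18, A = 254.5 mm², x = 150 mm, Ī = 5 153 mm⁴.
By symmetry the centroid is at mid-width, x̄ = 100 mm.
Transfer each piece to the vertical centroidal axis using Ī + A·d² with d = x − 100:
  plate: d = 0 mm → contributes +23 333 333 mm⁴
  hole 1: d = -50 mm → contributes −641 326 mm⁴
  hole 2: d = 0 mm → contributes −5 153 mm⁴
  hole 3: d = 50 mm → contributes −641 326 mm⁴
Total I = 22 045 529 mm⁴.

Iy ≈ 2.2 × 10⁷ mm⁴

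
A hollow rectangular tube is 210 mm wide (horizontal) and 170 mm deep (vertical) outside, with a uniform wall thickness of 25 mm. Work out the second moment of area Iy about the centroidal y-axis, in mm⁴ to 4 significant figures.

Iy ≈ 9.024 × 10⁷ mm⁴

Treat the section as a set of non-overlapping primitives; coordinates are from the bounding-box lower-left.
Outer rectangle: 210 × 170, A = 35 700 mm², x = 105 mm, Ī = 131 197 500 mm⁴.
Inner void (subtracted): 160 × 120, A = 19 200 mm², x = 105 mm, Ī = 40 960 000 mm⁴.
By symmetry the centroid is at mid-width, x̄ = 105 mm.
All pieces are centred on the centroidal y-axis, so I = ΣĪ (holes subtracted) = 90 237 500 mm⁴.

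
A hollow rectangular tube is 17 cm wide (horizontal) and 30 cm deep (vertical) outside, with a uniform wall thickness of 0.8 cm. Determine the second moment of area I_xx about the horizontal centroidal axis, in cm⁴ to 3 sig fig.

I_xx ≈ 8850 cm⁴

Break the section into simple shapes (no overlaps), measuring from the bottom-left corner of the bounding box.
Outer rectangle: 17 × 30, A = 510 cm², y = 15 cm, Ī = 38 250 cm⁴.
Inner void (subtracted): 15.4 × 28.4, A = 437.36 cm², y = 15 cm, Ī = 29 396 cm⁴.
By symmetry the centroid is at mid-height, ȳ = 15 cm.
All pieces are centred on the horizontal centroidal axis, so I = ΣĪ (holes subtracted) = 8853.6 cm⁴.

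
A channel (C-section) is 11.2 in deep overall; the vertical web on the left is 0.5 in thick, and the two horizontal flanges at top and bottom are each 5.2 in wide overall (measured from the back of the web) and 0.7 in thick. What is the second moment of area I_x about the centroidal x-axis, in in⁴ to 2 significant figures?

Decompose the section into non-overlapping parts with the origin at the bottom-left of its bounding rectangle.
Web: 0.5 × 11.2, A = 5.6 in², y = 5.6 in, Ī = 58.54 in⁴.
Top flange (beyond web): 4.7 × 0.7, A = 3.29 in², y = 10.85 in, Ī = 0.1343 in⁴.
Bottom flange (beyond web): 4.7 × 0.7, A = 3.29 in², y = 0.35 in, Ī = 0.1343 in⁴.
By symmetry the centroid is at mid-height, ȳ = 5.6 in.
Transfer each piece to the centroidal x-axis using Ī + A·d² with d = y − 5.6:
  web: d = 0 in → contributes +58.54 in⁴
  top flange (beyond web): d = 5.25 in → contributes +90.81 in⁴
  bottom flange (beyond web): d = -5.25 in → contributes +90.81 in⁴
Total I = 240.2 in⁴.

I_x ≈ 240 in⁴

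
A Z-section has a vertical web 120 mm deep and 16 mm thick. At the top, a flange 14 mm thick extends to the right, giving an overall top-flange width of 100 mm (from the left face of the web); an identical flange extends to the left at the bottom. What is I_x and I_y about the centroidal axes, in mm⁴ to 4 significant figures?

Break the section into simple shapes (no overlaps), measuring from the bottom-left corner of the bounding box.
Web: 16 × 120, A = 1 920 mm², y = 60 mm, Ī = 2 304 000 mm⁴.
Top flange (beyond web): 84 × 14, A = 1 176 mm², y = 113 mm, Ī = 19 208 mm⁴.
Bottom flange (beyond web): 84 × 14, A = 1 176 mm², y = 7 mm, Ī = 19 208 mm⁴.
Centroid: ȳ = ΣA·y / ΣA = 60 mm.
Transfer each piece to the centroidal x-axis using Ī + A·d² with d = y − 60:
  web: d = 0 mm → contributes +2 304 000 mm⁴
  top flange (beyond web): d = 53 mm → contributes +3 322 592 mm⁴
  bottom flange (beyond web): d = -53 mm → contributes +3 322 592 mm⁴
Total I = 8 949 184 mm⁴.
For the y-axis: x̄ = 92 mm.
Repeating about the centroidal y-axis gives I_y = 7 303 936 mm⁴.

I_x ≈ 8.949 × 10⁶ mm⁴, I_y ≈ 7.304 × 10⁶ mm⁴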